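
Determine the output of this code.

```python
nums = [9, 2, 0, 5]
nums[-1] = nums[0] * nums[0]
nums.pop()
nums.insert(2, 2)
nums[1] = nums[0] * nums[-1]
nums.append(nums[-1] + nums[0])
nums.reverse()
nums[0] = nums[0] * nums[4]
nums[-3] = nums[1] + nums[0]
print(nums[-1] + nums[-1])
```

nums[-1] = nums[0]*nums[0] = 9*9 = 81 → [9, 2, 0, 81]
pop() removes 81 → [9, 2, 0]
insert 2 at 2 → [9, 2, 2, 0]
nums[1] = nums[0]*nums[-1] = 9*0 = 0 → [9, 0, 2, 0]
append nums[-1]+nums[0] = 0+9 = 9 → [9, 0, 2, 0, 9]
reverse → [9, 0, 2, 0, 9]
nums[0] = nums[0]*nums[4] = 9*9 = 81 → [81, 0, 2, 0, 9]
nums[-3] = nums[1]+nums[0] = 0+81 = 81 → [81, 0, 81, 0, 9]
nums[-1]+nums[-1] = 9+9 = 18

18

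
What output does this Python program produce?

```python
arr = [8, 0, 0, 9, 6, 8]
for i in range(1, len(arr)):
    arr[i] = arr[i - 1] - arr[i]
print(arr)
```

[8, 8, 8, -1, -7, -15]

i=1: arr[1] = 8-0 = 8 → [8, 8, 0, 9, 6, 8]
i=2: arr[2] = 8-0 = 8 → [8, 8, 8, 9, 6, 8]
i=3: arr[3] = 8-9 = -1 → [8, 8, 8, -1, 6, 8]
i=4: arr[4] = (-1)-6 = -7 → [8, 8, 8, -1, -7, 8]
i=5: arr[5] = (-7)-8 = -15 → [8, 8, 8, -1, -7, -15]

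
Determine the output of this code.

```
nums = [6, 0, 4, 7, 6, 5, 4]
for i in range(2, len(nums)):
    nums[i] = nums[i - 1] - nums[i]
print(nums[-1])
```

i=2: nums[2] = 0-4 = -4 → [6, 0, -4, 7, 6, 5, 4]
i=3: nums[3] = (-4)-7 = -11 → [6, 0, -4, -11, 6, 5, 4]
i=4: nums[4] = (-11)-6 = -17 → [6, 0, -4, -11, -17, 5, 4]
i=5: nums[5] = (-17)-5 = -22 → [6, 0, -4, -11, -17, -22, 4]
i=6: nums[6] = (-22)-4 = -26 → [6, 0, -4, -11, -17, -22, -26]

-26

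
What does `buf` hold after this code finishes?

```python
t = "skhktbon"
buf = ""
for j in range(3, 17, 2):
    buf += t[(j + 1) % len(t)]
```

j=3: add t[4]='t' → 't'
j=5: add t[6]='o' → 'to'
j=7: add t[0]='s' → 'tos'
j=9: add t[2]='h' → 'tosh'
j=11: add t[4]='t' → 'tosht'
j=13: add t[6]='o' → 'toshto'
j=15: add t[0]='s' → 'toshtos'

'toshtos'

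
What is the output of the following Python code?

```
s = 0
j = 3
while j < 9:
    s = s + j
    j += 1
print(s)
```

33

j=3: s = 0+3 = 3
j=4: s = 3+4 = 7
j=5: s = 7+5 = 12
j=6: s = 12+6 = 18
j=7: s = 18+7 = 25
j=8: s = 25+8 = 33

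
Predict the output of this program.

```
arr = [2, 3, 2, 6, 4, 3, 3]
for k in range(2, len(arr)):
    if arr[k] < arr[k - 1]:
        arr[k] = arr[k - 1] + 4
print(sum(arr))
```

80

k=2: 2<3, arr[2] = 3+4 = 7 → [2, 3, 7, 6, 4, 3, 3]
k=3: 6<7, arr[3] = 7+4 = 11 → [2, 3, 7, 11, 4, 3, 3]
k=4: 4<11, arr[4] = 11+4 = 15 → [2, 3, 7, 11, 15, 3, 3]
k=5: 3<15, arr[5] = 15+4 = 19 → [2, 3, 7, 11, 15, 19, 3]
k=6: 3<19, arr[6] = 19+4 = 23 → [2, 3, 7, 11, 15, 19, 23]
sum = 80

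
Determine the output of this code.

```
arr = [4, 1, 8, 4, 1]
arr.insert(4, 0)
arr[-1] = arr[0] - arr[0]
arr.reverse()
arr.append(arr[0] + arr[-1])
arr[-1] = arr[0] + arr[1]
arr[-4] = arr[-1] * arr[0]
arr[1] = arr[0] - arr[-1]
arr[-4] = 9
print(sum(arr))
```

18

insert 0 at 4 → [4, 1, 8, 4, 0, 1]
arr[-1] = arr[0]-arr[0] = 4-4 = 0 → [4, 1, 8, 4, 0, 0]
reverse → [0, 0, 4, 8, 1, 4]
append arr[0]+arr[-1] = 0+4 = 4 → [0, 0, 4, 8, 1, 4, 4]
arr[-1] = arr[0]+arr[1] = 0+0 = 0 → [0, 0, 4, 8, 1, 4, 0]
arr[-4] = arr[-1]*arr[0] = 0*0 = 0 → [0, 0, 4, 0, 1, 4, 0]
arr[1] = arr[0]-arr[-1] = 0-0 = 0 → [0, 0, 4, 0, 1, 4, 0]
arr[-4] = 9 → [0, 0, 4, 9, 1, 4, 0]
sum = 18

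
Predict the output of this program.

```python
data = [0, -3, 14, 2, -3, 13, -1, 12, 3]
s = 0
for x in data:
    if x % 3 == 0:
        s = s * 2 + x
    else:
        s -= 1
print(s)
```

x=0: %3==0, s = 0*2+0 = 0
x=-3: %3==0, s = 0*2+(-3) = -3
x=14: not %3==0, s = (-3)-1 = -4
x=2: not %3==0, s = (-4)-1 = -5
x=-3: %3==0, s = (-5)*2+(-3) = -13
x=13: not %3==0, s = (-13)-1 = -14
x=-1: not %3==0, s = (-14)-1 = -15
x=12: %3==0, s = (-15)*2+12 = -18
x=3: %3==0, s = (-18)*2+3 = -33

-33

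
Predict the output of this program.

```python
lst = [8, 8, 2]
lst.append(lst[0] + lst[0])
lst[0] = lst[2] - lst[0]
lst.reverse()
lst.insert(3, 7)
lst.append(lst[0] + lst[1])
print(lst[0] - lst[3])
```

9

append lst[0]+lst[0] = 8+8 = 16 → [8, 8, 2, 16]
lst[0] = lst[2]-lst[0] = 2-8 = -6 → [-6, 8, 2, 16]
reverse → [16, 2, 8, -6]
insert 7 at 3 → [16, 2, 8, 7, -6]
append lst[0]+lst[1] = 16+2 = 18 → [16, 2, 8, 7, -6, 18]
lst[0]-lst[3] = 16-7 = 9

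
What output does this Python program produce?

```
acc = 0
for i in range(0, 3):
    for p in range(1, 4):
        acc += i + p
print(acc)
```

i=0,p=1: acc = 0+1 = 1
i=0,p=2: acc = 1+2 = 3
i=0,p=3: acc = 3+3 = 6
i=1,p=1: acc = 6+2 = 8
i=1,p=2: acc = 8+3 = 11
i=1,p=3: acc = 11+4 = 15
i=2,p=1: acc = 15+3 = 18
i=2,p=2: acc = 18+4 = 22
i=2,p=3: acc = 22+5 = 27

27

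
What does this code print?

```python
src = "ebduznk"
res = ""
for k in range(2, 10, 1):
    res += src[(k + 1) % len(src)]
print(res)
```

uznkebdu

k=2: add src[3]='u' → 'u'
k=3: add src[4]='z' → 'uz'
k=4: add src[5]='n' → 'uzn'
k=5: add src[6]='k' → 'uznk'
k=6: add src[0]='e' → 'uznke'
k=7: add src[1]='b' → 'uznkeb'
k=8: add src[2]='d' → 'uznkebd'
k=9: add src[3]='u' → 'uznkebdu'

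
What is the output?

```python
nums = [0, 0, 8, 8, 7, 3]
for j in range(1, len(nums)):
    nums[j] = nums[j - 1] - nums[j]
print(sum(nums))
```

-73

j=1: nums[1] = 0-0 = 0 → [0, 0, 8, 8, 7, 3]
j=2: nums[2] = 0-8 = -8 → [0, 0, -8, 8, 7, 3]
j=3: nums[3] = (-8)-8 = -16 → [0, 0, -8, -16, 7, 3]
j=4: nums[4] = (-16)-7 = -23 → [0, 0, -8, -16, -23, 3]
j=5: nums[5] = (-23)-3 = -26 → [0, 0, -8, -16, -23, -26]
sum = -73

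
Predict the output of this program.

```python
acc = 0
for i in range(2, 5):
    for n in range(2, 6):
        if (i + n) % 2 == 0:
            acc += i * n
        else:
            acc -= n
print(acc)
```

38

i=2,n=2: even sum, acc = 0+4 = 4
i=2,n=3: odd sum, acc = 4-3 = 1
i=2,n=4: even sum, acc = 1+8 = 9
i=2,n=5: odd sum, acc = 9-5 = 4
i=3,n=2: odd sum, acc = 4-2 = 2
i=3,n=3: even sum, acc = 2+9 = 11
i=3,n=4: odd sum, acc = 11-4 = 7
i=3,n=5: even sum, acc = 7+15 = 22
i=4,n=2: even sum, acc = 22+8 = 30
i=4,n=3: odd sum, acc = 30-3 = 27
i=4,n=4: even sum, acc = 27+16 = 43
i=4,n=5: odd sum, acc = 43-5 = 38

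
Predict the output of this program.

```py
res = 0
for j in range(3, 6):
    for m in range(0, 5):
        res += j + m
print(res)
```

90

j=3,m=0: res = 0+3 = 3
j=3,m=1: res = 3+4 = 7
j=3,m=2: res = 7+5 = 12
j=3,m=3: res = 12+6 = 18
j=3,m=4: res = 18+7 = 25
j=4,m=0: res = 25+4 = 29
j=4,m=1: res = 29+5 = 34
j=4,m=2: res = 34+6 = 40
j=4,m=3: res = 40+7 = 47
j=4,m=4: res = 47+8 = 55
j=5,m=0: res = 55+5 = 60
j=5,m=1: res = 60+6 = 66
j=5,m=2: res = 66+7 = 73
j=5,m=3: res = 73+8 = 81
j=5,m=4: res = 81+9 = 90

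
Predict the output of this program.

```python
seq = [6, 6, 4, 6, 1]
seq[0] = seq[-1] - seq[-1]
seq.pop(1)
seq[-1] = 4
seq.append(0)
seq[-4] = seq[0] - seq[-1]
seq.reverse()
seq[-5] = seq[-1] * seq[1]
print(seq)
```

seq[0] = seq[-1]-seq[-1] = 1-1 = 0 → [0, 6, 4, 6, 1]
pop(1) removes 6 → [0, 4, 6, 1]
seq[-1] = 4 → [0, 4, 6, 4]
append 0 → [0, 4, 6, 4, 0]
seq[-4] = seq[0]-seq[-1] = 0-0 = 0 → [0, 0, 6, 4, 0]
reverse → [0, 4, 6, 0, 0]
seq[-5] = seq[-1]*seq[1] = 0*4 = 0 → [0, 4, 6, 0, 0]

[0, 4, 6, 0, 0]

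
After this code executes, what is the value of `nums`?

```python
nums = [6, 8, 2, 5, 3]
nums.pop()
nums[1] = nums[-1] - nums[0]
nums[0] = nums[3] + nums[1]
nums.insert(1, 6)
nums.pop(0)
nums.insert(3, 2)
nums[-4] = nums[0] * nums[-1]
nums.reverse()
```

pop() removes 3 → [6, 8, 2, 5]
nums[1] = nums[-1]-nums[0] = 5-6 = -1 → [6, -1, 2, 5]
nums[0] = nums[3]+nums[1] = 5+(-1) = 4 → [4, -1, 2, 5]
insert 6 at 1 → [4, 6, -1, 2, 5]
pop(0) removes 4 → [6, -1, 2, 5]
insert 2 at 3 → [6, -1, 2, 2, 5]
nums[-4] = nums[0]*nums[-1] = 6*5 = 30 → [6, 30, 2, 2, 5]
reverse → [5, 2, 2, 30, 6]

[5, 2, 2, 30, 6]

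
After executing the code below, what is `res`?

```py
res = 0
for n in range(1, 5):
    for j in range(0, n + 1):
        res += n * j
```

n=1,j=0: res = 0+0 = 0
n=1,j=1: res = 0+1 = 1
n=2,j=0: res = 1+0 = 1
n=2,j=1: res = 1+2 = 3
n=2,j=2: res = 3+4 = 7
n=3,j=0: res = 7+0 = 7
n=3,j=1: res = 7+3 = 10
n=3,j=2: res = 10+6 = 16
n=3,j=3: res = 16+9 = 25
n=4,j=0: res = 25+0 = 25
n=4,j=1: res = 25+4 = 29
n=4,j=2: res = 29+8 = 37
n=4,j=3: res = 37+12 = 49
n=4,j=4: res = 49+16 = 65

65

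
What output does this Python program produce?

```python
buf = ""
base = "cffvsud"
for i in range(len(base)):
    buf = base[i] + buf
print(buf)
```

dusvffc

i=0: prepend 'c' → 'c'
i=1: prepend 'f' → 'fc'
i=2: prepend 'f' → 'ffc'
i=3: prepend 'v' → 'vffc'
i=4: prepend 's' → 'svffc'
i=5: prepend 'u' → 'usvffc'
i=6: prepend 'd' → 'dusvffc'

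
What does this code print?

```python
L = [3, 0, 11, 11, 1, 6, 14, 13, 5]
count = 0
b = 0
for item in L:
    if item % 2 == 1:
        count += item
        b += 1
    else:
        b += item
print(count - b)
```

item=3: odd, count = 0+3 = 3; b=1
item=0: not odd; b=1
item=11: odd, count = 3+11 = 14; b=2
item=11: odd, count = 14+11 = 25; b=3
item=1: odd, count = 25+1 = 26; b=4
item=6: not odd; b=10
item=14: not odd; b=24
item=13: odd, count = 26+13 = 39; b=25
item=5: odd, count = 39+5 = 44; b=26
count-b = 44-26 = 18

18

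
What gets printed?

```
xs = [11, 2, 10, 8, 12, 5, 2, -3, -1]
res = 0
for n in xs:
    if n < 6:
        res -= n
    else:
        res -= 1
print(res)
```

n=11: not <6, res = 0-1 = -1
n=2: <6, res = (-1)-2 = -3
n=10: not <6, res = (-3)-1 = -4
n=8: not <6, res = (-4)-1 = -5
n=12: not <6, res = (-5)-1 = -6
n=5: <6, res = (-6)-5 = -11
n=2: <6, res = (-11)-2 = -13
n=-3: <6, res = (-13)-(-3) = -10
n=-1: <6, res = (-10)-(-1) = -9

-9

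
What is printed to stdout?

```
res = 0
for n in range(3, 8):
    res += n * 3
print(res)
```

n=3: res = 0+3*3 = 9
n=4: res = 9+4*3 = 21
n=5: res = 21+5*3 = 36
n=6: res = 36+6*3 = 54
n=7: res = 54+7*3 = 75

75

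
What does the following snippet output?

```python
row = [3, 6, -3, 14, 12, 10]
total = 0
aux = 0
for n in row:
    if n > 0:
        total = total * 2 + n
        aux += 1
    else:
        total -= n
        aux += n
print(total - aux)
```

n=3: >0, total = 0*2+3 = 3; aux=1
n=6: >0, total = 3*2+6 = 12; aux=2
n=-3: not >0, total = 12-(-3) = 15; aux=-1
n=14: >0, total = 15*2+14 = 44; aux=0
n=12: >0, total = 44*2+12 = 100; aux=1
n=10: >0, total = 100*2+10 = 210; aux=2
total-aux = 210-2 = 208

208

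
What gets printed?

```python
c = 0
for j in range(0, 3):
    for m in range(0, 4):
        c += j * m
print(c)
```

18

j=0,m=0: c = 0+0 = 0
j=0,m=1: c = 0+0 = 0
j=0,m=2: c = 0+0 = 0
j=0,m=3: c = 0+0 = 0
j=1,m=0: c = 0+0 = 0
j=1,m=1: c = 0+1 = 1
j=1,m=2: c = 1+2 = 3
j=1,m=3: c = 3+3 = 6
j=2,m=0: c = 6+0 = 6
j=2,m=1: c = 6+2 = 8
j=2,m=2: c = 8+4 = 12
j=2,m=3: c = 12+6 = 18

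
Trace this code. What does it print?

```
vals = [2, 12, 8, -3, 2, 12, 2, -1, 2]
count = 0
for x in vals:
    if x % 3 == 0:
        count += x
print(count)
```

21

x=2: not %3==0
x=12: %3==0, count = 0+12 = 12
x=8: not %3==0
x=-3: %3==0, count = 12+(-3) = 9
x=2: not %3==0
x=12: %3==0, count = 9+12 = 21
x=2: not %3==0
x=-1: not %3==0
x=2: not %3==0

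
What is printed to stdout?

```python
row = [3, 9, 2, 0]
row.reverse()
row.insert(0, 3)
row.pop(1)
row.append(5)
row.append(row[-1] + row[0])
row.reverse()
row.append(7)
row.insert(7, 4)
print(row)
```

reverse → [0, 2, 9, 3]
insert 3 at 0 → [3, 0, 2, 9, 3]
pop(1) removes 0 → [3, 2, 9, 3]
append 5 → [3, 2, 9, 3, 5]
append row[-1]+row[0] = 5+3 = 8 → [3, 2, 9, 3, 5, 8]
reverse → [8, 5, 3, 9, 2, 3]
append 7 → [8, 5, 3, 9, 2, 3, 7]
insert 4 at 7 → [8, 5, 3, 9, 2, 3, 7, 4]

[8, 5, 3, 9, 2, 3, 7, 4]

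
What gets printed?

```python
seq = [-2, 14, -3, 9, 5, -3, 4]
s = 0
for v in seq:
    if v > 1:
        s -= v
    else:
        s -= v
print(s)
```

-24

v=-2: not >1, s = 0-(-2) = 2
v=14: >1, s = 2-14 = -12
v=-3: not >1, s = (-12)-(-3) = -9
v=9: >1, s = (-9)-9 = -18
v=5: >1, s = (-18)-5 = -23
v=-3: not >1, s = (-23)-(-3) = -20
v=4: >1, s = (-20)-4 = -24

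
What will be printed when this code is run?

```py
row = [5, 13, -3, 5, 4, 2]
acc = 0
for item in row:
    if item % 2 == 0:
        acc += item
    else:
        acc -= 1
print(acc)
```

item=5: not even, acc = 0-1 = -1
item=13: not even, acc = (-1)-1 = -2
item=-3: not even, acc = (-2)-1 = -3
item=5: not even, acc = (-3)-1 = -4
item=4: even, acc = (-4)+4 = 0
item=2: even, acc = 0+2 = 2

2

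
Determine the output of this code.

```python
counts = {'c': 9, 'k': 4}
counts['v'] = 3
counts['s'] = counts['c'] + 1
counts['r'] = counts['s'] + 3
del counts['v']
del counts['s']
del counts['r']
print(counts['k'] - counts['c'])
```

-5

counts['v'] = 3 → {'c': 9, 'k': 4, 'v': 3}
counts['s'] = counts['c']+1 = 10 → {'c': 9, 'k': 4, 'v': 3, 's': 10}
counts['r'] = counts['s']+3 = 13 → {'c': 9, 'k': 4, 'v': 3, 's': 10, 'r': 13}
del 'v' → {'c': 9, 'k': 4, 's': 10, 'r': 13}
del 's' → {'c': 9, 'k': 4, 'r': 13}
del 'r' → {'c': 9, 'k': 4}
counts['k']-counts['c'] = 4-9 = -5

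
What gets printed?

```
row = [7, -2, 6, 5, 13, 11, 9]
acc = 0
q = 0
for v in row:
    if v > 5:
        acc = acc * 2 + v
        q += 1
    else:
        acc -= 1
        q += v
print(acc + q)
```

v=7: >5, acc = 0*2+7 = 7; q=1
v=-2: not >5, acc = 7-1 = 6; q=-1
v=6: >5, acc = 6*2+6 = 18; q=0
v=5: not >5, acc = 18-1 = 17; q=5
v=13: >5, acc = 17*2+13 = 47; q=6
v=11: >5, acc = 47*2+11 = 105; q=7
v=9: >5, acc = 105*2+9 = 219; q=8
acc+q = 219+8 = 227

227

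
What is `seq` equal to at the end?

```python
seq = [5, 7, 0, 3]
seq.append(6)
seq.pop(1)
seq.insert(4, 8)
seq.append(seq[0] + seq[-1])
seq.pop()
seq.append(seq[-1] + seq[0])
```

[5, 0, 3, 6, 8, 13]

append 6 → [5, 7, 0, 3, 6]
pop(1) removes 7 → [5, 0, 3, 6]
insert 8 at 4 → [5, 0, 3, 6, 8]
append seq[0]+seq[-1] = 5+8 = 13 → [5, 0, 3, 6, 8, 13]
pop() removes 13 → [5, 0, 3, 6, 8]
append seq[-1]+seq[0] = 8+5 = 13 → [5, 0, 3, 6, 8, 13]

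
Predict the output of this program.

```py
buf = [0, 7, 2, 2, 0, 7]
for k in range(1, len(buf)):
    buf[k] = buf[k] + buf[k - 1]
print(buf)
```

k=1: buf[1] = 7+0 = 7 → [0, 7, 2, 2, 0, 7]
k=2: buf[2] = 2+7 = 9 → [0, 7, 9, 2, 0, 7]
k=3: buf[3] = 2+9 = 11 → [0, 7, 9, 11, 0, 7]
k=4: buf[4] = 0+11 = 11 → [0, 7, 9, 11, 11, 7]
k=5: buf[5] = 7+11 = 18 → [0, 7, 9, 11, 11, 18]

[0, 7, 9, 11, 11, 18]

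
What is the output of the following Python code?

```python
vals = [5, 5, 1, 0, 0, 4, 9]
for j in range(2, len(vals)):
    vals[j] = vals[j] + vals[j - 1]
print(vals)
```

[5, 5, 6, 6, 6, 10, 19]

j=2: vals[2] = 1+5 = 6 → [5, 5, 6, 0, 0, 4, 9]
j=3: vals[3] = 0+6 = 6 → [5, 5, 6, 6, 0, 4, 9]
j=4: vals[4] = 0+6 = 6 → [5, 5, 6, 6, 6, 4, 9]
j=5: vals[5] = 4+6 = 10 → [5, 5, 6, 6, 6, 10, 9]
j=6: vals[6] = 9+10 = 19 → [5, 5, 6, 6, 6, 10, 19]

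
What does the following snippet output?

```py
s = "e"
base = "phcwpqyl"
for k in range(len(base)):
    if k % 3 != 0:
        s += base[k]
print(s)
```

k=0: skip
k=1: add 'h' → 'eh'
k=2: add 'c' → 'ehc'
k=3: skip
k=4: add 'p' → 'ehcp'
k=5: add 'q' → 'ehcpq'
k=6: skip
k=7: add 'l' → 'ehcpql'

ehcpql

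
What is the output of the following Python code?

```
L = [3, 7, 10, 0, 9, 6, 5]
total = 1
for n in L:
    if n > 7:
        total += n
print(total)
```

n=3: not >7
n=7: not >7
n=10: >7, total = 1+10 = 11
n=0: not >7
n=9: >7, total = 11+9 = 20
n=6: not >7
n=5: not >7

20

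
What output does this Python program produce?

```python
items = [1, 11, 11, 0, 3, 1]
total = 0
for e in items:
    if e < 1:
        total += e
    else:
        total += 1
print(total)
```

5

e=1: not <1, total = 0+1 = 1
e=11: not <1, total = 1+1 = 2
e=11: not <1, total = 2+1 = 3
e=0: <1, total = 3+0 = 3
e=3: not <1, total = 3+1 = 4
e=1: not <1, total = 4+1 = 5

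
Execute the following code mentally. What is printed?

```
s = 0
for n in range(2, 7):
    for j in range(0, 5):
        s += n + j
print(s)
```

150

n=2,j=0: s = 0+2 = 2
n=2,j=1: s = 2+3 = 5
n=2,j=2: s = 5+4 = 9
n=2,j=3: s = 9+5 = 14
n=2,j=4: s = 14+6 = 20
n=3,j=0: s = 20+3 = 23
n=3,j=1: s = 23+4 = 27
n=3,j=2: s = 27+5 = 32
n=3,j=3: s = 32+6 = 38
n=3,j=4: s = 38+7 = 45
n=4,j=0: s = 45+4 = 49
n=4,j=1: s = 49+5 = 54
n=4,j=2: s = 54+6 = 60
n=4,j=3: s = 60+7 = 67
n=4,j=4: s = 67+8 = 75
n=5,j=0: s = 75+5 = 80
n=5,j=1: s = 80+6 = 86
n=5,j=2: s = 86+7 = 93
n=5,j=3: s = 93+8 = 101
n=5,j=4: s = 101+9 = 110
n=6,j=0: s = 110+6 = 116
n=6,j=1: s = 116+7 = 123
n=6,j=2: s = 123+8 = 131
n=6,j=3: s = 131+9 = 140
n=6,j=4: s = 140+10 = 150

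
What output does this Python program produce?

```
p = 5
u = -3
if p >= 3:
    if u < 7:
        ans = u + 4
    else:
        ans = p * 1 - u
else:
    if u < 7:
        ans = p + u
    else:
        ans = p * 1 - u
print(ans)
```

p=5, u=-3
p >= 3 is True; u < 7 is True
→ ans = u + 4 = 1

1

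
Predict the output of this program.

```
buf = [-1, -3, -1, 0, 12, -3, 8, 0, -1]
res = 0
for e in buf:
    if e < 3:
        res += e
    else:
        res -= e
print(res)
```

e=-1: <3, res = 0+(-1) = -1
e=-3: <3, res = (-1)+(-3) = -4
e=-1: <3, res = (-4)+(-1) = -5
e=0: <3, res = (-5)+0 = -5
e=12: not <3, res = (-5)-12 = -17
e=-3: <3, res = (-17)+(-3) = -20
e=8: not <3, res = (-20)-8 = -28
e=0: <3, res = (-28)+0 = -28
e=-1: <3, res = (-28)+(-1) = -29

-29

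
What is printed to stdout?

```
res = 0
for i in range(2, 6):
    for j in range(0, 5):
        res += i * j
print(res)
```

140

i=2,j=0: res = 0+0 = 0
i=2,j=1: res = 0+2 = 2
i=2,j=2: res = 2+4 = 6
i=2,j=3: res = 6+6 = 12
i=2,j=4: res = 12+8 = 20
i=3,j=0: res = 20+0 = 20
i=3,j=1: res = 20+3 = 23
i=3,j=2: res = 23+6 = 29
i=3,j=3: res = 29+9 = 38
i=3,j=4: res = 38+12 = 50
i=4,j=0: res = 50+0 = 50
i=4,j=1: res = 50+4 = 54
i=4,j=2: res = 54+8 = 62
i=4,j=3: res = 62+12 = 74
i=4,j=4: res = 74+16 = 90
i=5,j=0: res = 90+0 = 90
i=5,j=1: res = 90+5 = 95
i=5,j=2: res = 95+10 = 105
i=5,j=3: res = 105+15 = 120
i=5,j=4: res = 120+20 = 140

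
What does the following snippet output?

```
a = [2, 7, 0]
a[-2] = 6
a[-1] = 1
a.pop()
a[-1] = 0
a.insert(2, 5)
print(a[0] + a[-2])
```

2

a[-2] = 6 → [2, 6, 0]
a[-1] = 1 → [2, 6, 1]
pop() removes 1 → [2, 6]
a[-1] = 0 → [2, 0]
insert 5 at 2 → [2, 0, 5]
a[0]+a[-2] = 2+0 = 2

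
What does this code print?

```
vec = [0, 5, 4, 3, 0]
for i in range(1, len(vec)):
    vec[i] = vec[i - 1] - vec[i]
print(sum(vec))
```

i=1: vec[1] = 0-5 = -5 → [0, -5, 4, 3, 0]
i=2: vec[2] = (-5)-4 = -9 → [0, -5, -9, 3, 0]
i=3: vec[3] = (-9)-3 = -12 → [0, -5, -9, -12, 0]
i=4: vec[4] = (-12)-0 = -12 → [0, -5, -9, -12, -12]
sum = -38

-38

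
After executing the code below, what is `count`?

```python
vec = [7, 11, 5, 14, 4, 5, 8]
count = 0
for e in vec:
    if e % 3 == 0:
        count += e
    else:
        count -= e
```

e=7: not %3==0, count = 0-7 = -7
e=11: not %3==0, count = (-7)-11 = -18
e=5: not %3==0, count = (-18)-5 = -23
e=14: not %3==0, count = (-23)-14 = -37
e=4: not %3==0, count = (-37)-4 = -41
e=5: not %3==0, count = (-41)-5 = -46
e=8: not %3==0, count = (-46)-8 = -54

-54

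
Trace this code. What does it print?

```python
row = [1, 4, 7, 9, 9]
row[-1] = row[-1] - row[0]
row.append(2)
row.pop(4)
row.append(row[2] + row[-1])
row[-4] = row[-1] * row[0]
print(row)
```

[1, 4, 9, 9, 2, 9]

row[-1] = row[-1]-row[0] = 9-1 = 8 → [1, 4, 7, 9, 8]
append 2 → [1, 4, 7, 9, 8, 2]
pop(4) removes 8 → [1, 4, 7, 9, 2]
append row[2]+row[-1] = 7+2 = 9 → [1, 4, 7, 9, 2, 9]
row[-4] = row[-1]*row[0] = 9*1 = 9 → [1, 4, 9, 9, 2, 9]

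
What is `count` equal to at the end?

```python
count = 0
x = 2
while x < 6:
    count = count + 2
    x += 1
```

x=2: count = 0+2 = 2
x=3: count = 2+2 = 4
x=4: count = 4+2 = 6
x=5: count = 6+2 = 8

8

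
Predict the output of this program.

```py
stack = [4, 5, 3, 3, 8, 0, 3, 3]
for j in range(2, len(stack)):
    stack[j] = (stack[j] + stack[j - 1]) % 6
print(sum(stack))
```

23

j=2: stack[2] = (3+5)%6 = 2 → [4, 5, 2, 3, 8, 0, 3, 3]
j=3: stack[3] = (3+2)%6 = 5 → [4, 5, 2, 5, 8, 0, 3, 3]
j=4: stack[4] = (8+5)%6 = 1 → [4, 5, 2, 5, 1, 0, 3, 3]
j=5: stack[5] = (0+1)%6 = 1 → [4, 5, 2, 5, 1, 1, 3, 3]
j=6: stack[6] = (3+1)%6 = 4 → [4, 5, 2, 5, 1, 1, 4, 3]
j=7: stack[7] = (3+4)%6 = 1 → [4, 5, 2, 5, 1, 1, 4, 1]
sum = 23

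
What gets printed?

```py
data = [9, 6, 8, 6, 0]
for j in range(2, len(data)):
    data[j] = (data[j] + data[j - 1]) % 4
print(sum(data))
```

j=2: data[2] = (8+6)%4 = 2 → [9, 6, 2, 6, 0]
j=3: data[3] = (6+2)%4 = 0 → [9, 6, 2, 0, 0]
j=4: data[4] = (0+0)%4 = 0 → [9, 6, 2, 0, 0]
sum = 17

17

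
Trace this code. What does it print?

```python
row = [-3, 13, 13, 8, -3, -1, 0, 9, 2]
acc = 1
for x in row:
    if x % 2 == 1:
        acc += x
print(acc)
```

x=-3: odd, acc = 1+(-3) = -2
x=13: odd, acc = (-2)+13 = 11
x=13: odd, acc = 11+13 = 24
x=8: not odd
x=-3: odd, acc = 24+(-3) = 21
x=-1: odd, acc = 21+(-1) = 20
x=0: not odd
x=9: odd, acc = 20+9 = 29
x=2: not odd

29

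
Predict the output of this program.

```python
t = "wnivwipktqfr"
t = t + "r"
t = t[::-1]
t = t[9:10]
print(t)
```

+ 'r' → 'wnivwipktqfrr'
reverse → 'rrfqtkpiwvinw'
slice [9:10] → 'v'

v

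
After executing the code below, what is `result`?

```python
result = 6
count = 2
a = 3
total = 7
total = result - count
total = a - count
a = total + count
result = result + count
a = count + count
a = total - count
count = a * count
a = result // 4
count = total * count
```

total = 6-2 = 4
total = 3-2 = 1
a = 1+2 = 3
result = 6+2 = 8
a = 2+2 = 4
a = 1-2 = -1
count = (-1)*2 = -2
a = 8//4 = 2
count = 1*(-2) = -2

8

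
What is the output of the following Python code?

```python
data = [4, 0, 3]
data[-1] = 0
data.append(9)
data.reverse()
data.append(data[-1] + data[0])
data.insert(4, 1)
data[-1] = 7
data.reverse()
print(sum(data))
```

21

data[-1] = 0 → [4, 0, 0]
append 9 → [4, 0, 0, 9]
reverse → [9, 0, 0, 4]
append data[-1]+data[0] = 4+9 = 13 → [9, 0, 0, 4, 13]
insert 1 at 4 → [9, 0, 0, 4, 1, 13]
data[-1] = 7 → [9, 0, 0, 4, 1, 7]
reverse → [7, 1, 4, 0, 0, 9]
sum = 21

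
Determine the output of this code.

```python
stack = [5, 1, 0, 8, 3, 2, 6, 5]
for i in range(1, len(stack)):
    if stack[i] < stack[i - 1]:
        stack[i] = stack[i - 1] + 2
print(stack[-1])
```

i=1: 1<5, stack[1] = 5+2 = 7 → [5, 7, 0, 8, 3, 2, 6, 5]
i=2: 0<7, stack[2] = 7+2 = 9 → [5, 7, 9, 8, 3, 2, 6, 5]
i=3: 8<9, stack[3] = 9+2 = 11 → [5, 7, 9, 11, 3, 2, 6, 5]
i=4: 3<11, stack[4] = 11+2 = 13 → [5, 7, 9, 11, 13, 2, 6, 5]
i=5: 2<13, stack[5] = 13+2 = 15 → [5, 7, 9, 11, 13, 15, 6, 5]
i=6: 6<15, stack[6] = 15+2 = 17 → [5, 7, 9, 11, 13, 15, 17, 5]
i=7: 5<17, stack[7] = 17+2 = 19 → [5, 7, 9, 11, 13, 15, 17, 19]

19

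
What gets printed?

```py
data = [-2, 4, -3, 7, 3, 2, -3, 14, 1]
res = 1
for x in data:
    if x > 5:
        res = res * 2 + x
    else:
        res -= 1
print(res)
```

x=-2: not >5, res = 1-1 = 0
x=4: not >5, res = 0-1 = -1
x=-3: not >5, res = (-1)-1 = -2
x=7: >5, res = (-2)*2+7 = 3
x=3: not >5, res = 3-1 = 2
x=2: not >5, res = 2-1 = 1
x=-3: not >5, res = 1-1 = 0
x=14: >5, res = 0*2+14 = 14
x=1: not >5, res = 14-1 = 13

13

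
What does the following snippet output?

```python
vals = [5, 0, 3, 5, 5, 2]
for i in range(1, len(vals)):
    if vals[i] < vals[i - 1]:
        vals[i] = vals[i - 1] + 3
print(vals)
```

i=1: 0<5, vals[1] = 5+3 = 8 → [5, 8, 3, 5, 5, 2]
i=2: 3<8, vals[2] = 8+3 = 11 → [5, 8, 11, 5, 5, 2]
i=3: 5<11, vals[3] = 11+3 = 14 → [5, 8, 11, 14, 5, 2]
i=4: 5<14, vals[4] = 14+3 = 17 → [5, 8, 11, 14, 17, 2]
i=5: 2<17, vals[5] = 17+3 = 20 → [5, 8, 11, 14, 17, 20]

[5, 8, 11, 14, 17, 20]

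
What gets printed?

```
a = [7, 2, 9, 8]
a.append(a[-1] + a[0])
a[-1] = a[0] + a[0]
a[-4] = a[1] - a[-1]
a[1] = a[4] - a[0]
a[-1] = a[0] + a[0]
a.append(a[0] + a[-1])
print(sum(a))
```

append a[-1]+a[0] = 8+7 = 15 → [7, 2, 9, 8, 15]
a[-1] = a[0]+a[0] = 7+7 = 14 → [7, 2, 9, 8, 14]
a[-4] = a[1]-a[-1] = 2-14 = -12 → [7, -12, 9, 8, 14]
a[1] = a[4]-a[0] = 14-7 = 7 → [7, 7, 9, 8, 14]
a[-1] = a[0]+a[0] = 7+7 = 14 → [7, 7, 9, 8, 14]
append a[0]+a[-1] = 7+14 = 21 → [7, 7, 9, 8, 14, 21]
sum = 66

66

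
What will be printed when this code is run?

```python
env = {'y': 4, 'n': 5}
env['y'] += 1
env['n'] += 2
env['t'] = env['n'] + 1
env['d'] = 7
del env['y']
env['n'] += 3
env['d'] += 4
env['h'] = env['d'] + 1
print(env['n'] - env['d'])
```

-1

env['y'] = 4+1 = 5 → {'y': 5, 'n': 5}
env['n'] = 5+2 = 7 → {'y': 5, 'n': 7}
env['t'] = env['n']+1 = 8 → {'y': 5, 'n': 7, 't': 8}
env['d'] = 7 → {'y': 5, 'n': 7, 't': 8, 'd': 7}
del 'y' → {'n': 7, 't': 8, 'd': 7}
env['n'] = 7+3 = 10 → {'n': 10, 't': 8, 'd': 7}
env['d'] = 7+4 = 11 → {'n': 10, 't': 8, 'd': 11}
env['h'] = env['d']+1 = 12 → {'n': 10, 't': 8, 'd': 11, 'h': 12}
env['n']-env['d'] = 10-11 = -1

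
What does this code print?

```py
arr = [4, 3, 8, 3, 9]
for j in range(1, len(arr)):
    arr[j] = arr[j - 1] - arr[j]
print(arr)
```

j=1: arr[1] = 4-3 = 1 → [4, 1, 8, 3, 9]
j=2: arr[2] = 1-8 = -7 → [4, 1, -7, 3, 9]
j=3: arr[3] = (-7)-3 = -10 → [4, 1, -7, -10, 9]
j=4: arr[4] = (-10)-9 = -19 → [4, 1, -7, -10, -19]

[4, 1, -7, -10, -19]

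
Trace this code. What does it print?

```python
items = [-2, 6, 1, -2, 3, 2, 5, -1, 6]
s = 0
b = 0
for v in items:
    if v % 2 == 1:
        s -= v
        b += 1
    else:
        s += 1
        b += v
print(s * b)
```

-42

v=-2: not odd, s = 0+1 = 1; b=-2
v=6: not odd, s = 1+1 = 2; b=4
v=1: odd, s = 2-1 = 1; b=5
v=-2: not odd, s = 1+1 = 2; b=3
v=3: odd, s = 2-3 = -1; b=4
v=2: not odd, s = (-1)+1 = 0; b=6
v=5: odd, s = 0-5 = -5; b=7
v=-1: odd, s = (-5)-(-1) = -4; b=8
v=6: not odd, s = (-4)+1 = -3; b=14
s*b = (-3)*14 = -42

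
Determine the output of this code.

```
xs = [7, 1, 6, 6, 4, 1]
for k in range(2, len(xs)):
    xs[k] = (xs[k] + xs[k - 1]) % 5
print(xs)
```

k=2: xs[2] = (6+1)%5 = 2 → [7, 1, 2, 6, 4, 1]
k=3: xs[3] = (6+2)%5 = 3 → [7, 1, 2, 3, 4, 1]
k=4: xs[4] = (4+3)%5 = 2 → [7, 1, 2, 3, 2, 1]
k=5: xs[5] = (1+2)%5 = 3 → [7, 1, 2, 3, 2, 3]

[7, 1, 2, 3, 2, 3]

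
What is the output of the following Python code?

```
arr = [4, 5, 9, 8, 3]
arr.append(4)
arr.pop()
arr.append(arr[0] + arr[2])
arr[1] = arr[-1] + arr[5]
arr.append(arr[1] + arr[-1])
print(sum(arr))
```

102

append 4 → [4, 5, 9, 8, 3, 4]
pop() removes 4 → [4, 5, 9, 8, 3]
append arr[0]+arr[2] = 4+9 = 13 → [4, 5, 9, 8, 3, 13]
arr[1] = arr[-1]+arr[5] = 13+13 = 26 → [4, 26, 9, 8, 3, 13]
append arr[1]+arr[-1] = 26+13 = 39 → [4, 26, 9, 8, 3, 13, 39]
sum = 102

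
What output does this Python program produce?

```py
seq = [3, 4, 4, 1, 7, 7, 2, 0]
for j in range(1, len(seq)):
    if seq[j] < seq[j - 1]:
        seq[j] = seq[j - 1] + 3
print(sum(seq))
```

55

j=1: 4>=3, unchanged → [3, 4, 4, 1, 7, 7, 2, 0]
j=2: 4>=4, unchanged → [3, 4, 4, 1, 7, 7, 2, 0]
j=3: 1<4, seq[3] = 4+3 = 7 → [3, 4, 4, 7, 7, 7, 2, 0]
j=4: 7>=7, unchanged → [3, 4, 4, 7, 7, 7, 2, 0]
j=5: 7>=7, unchanged → [3, 4, 4, 7, 7, 7, 2, 0]
j=6: 2<7, seq[6] = 7+3 = 10 → [3, 4, 4, 7, 7, 7, 10, 0]
j=7: 0<10, seq[7] = 10+3 = 13 → [3, 4, 4, 7, 7, 7, 10, 13]
sum = 55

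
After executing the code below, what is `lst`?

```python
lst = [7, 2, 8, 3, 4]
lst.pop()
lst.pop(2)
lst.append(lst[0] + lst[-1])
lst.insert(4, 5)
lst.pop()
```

[7, 2, 3, 10]

pop() removes 4 → [7, 2, 8, 3]
pop(2) removes 8 → [7, 2, 3]
append lst[0]+lst[-1] = 7+3 = 10 → [7, 2, 3, 10]
insert 5 at 4 → [7, 2, 3, 10, 5]
pop() removes 5 → [7, 2, 3, 10]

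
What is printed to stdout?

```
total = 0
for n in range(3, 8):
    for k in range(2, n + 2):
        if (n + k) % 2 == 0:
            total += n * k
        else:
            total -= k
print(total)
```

n=3,k=2: odd sum, total = 0-2 = -2
n=3,k=3: even sum, total = (-2)+9 = 7
n=3,k=4: odd sum, total = 7-4 = 3
n=4,k=2: even sum, total = 3+8 = 11
n=4,k=3: odd sum, total = 11-3 = 8
n=4,k=4: even sum, total = 8+16 = 24
n=4,k=5: odd sum, total = 24-5 = 19
n=5,k=2: odd sum, total = 19-2 = 17
n=5,k=3: even sum, total = 17+15 = 32
n=5,k=4: odd sum, total = 32-4 = 28
n=5,k=5: even sum, total = 28+25 = 53
n=5,k=6: odd sum, total = 53-6 = 47
n=6,k=2: even sum, total = 47+12 = 59
n=6,k=3: odd sum, total = 59-3 = 56
n=6,k=4: even sum, total = 56+24 = 80
n=6,k=5: odd sum, total = 80-5 = 75
n=6,k=6: even sum, total = 75+36 = 111
n=6,k=7: odd sum, total = 111-7 = 104
n=7,k=2: odd sum, total = 104-2 = 102
n=7,k=3: even sum, total = 102+21 = 123
n=7,k=4: odd sum, total = 123-4 = 119
n=7,k=5: even sum, total = 119+35 = 154
n=7,k=6: odd sum, total = 154-6 = 148
n=7,k=7: even sum, total = 148+49 = 197
n=7,k=8: odd sum, total = 197-8 = 189

189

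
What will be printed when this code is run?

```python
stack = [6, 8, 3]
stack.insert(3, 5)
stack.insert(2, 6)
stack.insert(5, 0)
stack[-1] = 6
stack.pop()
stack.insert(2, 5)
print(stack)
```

insert 5 at 3 → [6, 8, 3, 5]
insert 6 at 2 → [6, 8, 6, 3, 5]
insert 0 at 5 → [6, 8, 6, 3, 5, 0]
stack[-1] = 6 → [6, 8, 6, 3, 5, 6]
pop() removes 6 → [6, 8, 6, 3, 5]
insert 5 at 2 → [6, 8, 5, 6, 3, 5]

[6, 8, 5, 6, 3, 5]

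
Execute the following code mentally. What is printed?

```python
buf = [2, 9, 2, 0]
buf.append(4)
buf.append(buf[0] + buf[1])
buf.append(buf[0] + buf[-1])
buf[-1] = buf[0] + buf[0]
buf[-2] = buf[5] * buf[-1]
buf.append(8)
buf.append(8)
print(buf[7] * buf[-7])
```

append 4 → [2, 9, 2, 0, 4]
append buf[0]+buf[1] = 2+9 = 11 → [2, 9, 2, 0, 4, 11]
append buf[0]+buf[-1] = 2+11 = 13 → [2, 9, 2, 0, 4, 11, 13]
buf[-1] = buf[0]+buf[0] = 2+2 = 4 → [2, 9, 2, 0, 4, 11, 4]
buf[-2] = buf[5]*buf[-1] = 11*4 = 44 → [2, 9, 2, 0, 4, 44, 4]
append 8 → [2, 9, 2, 0, 4, 44, 4, 8]
append 8 → [2, 9, 2, 0, 4, 44, 4, 8, 8]
buf[7]*buf[-7] = 8*2 = 16

16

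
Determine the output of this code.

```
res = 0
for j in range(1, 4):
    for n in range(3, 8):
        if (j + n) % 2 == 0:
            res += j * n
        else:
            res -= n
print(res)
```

j=1,n=3: even sum, res = 0+3 = 3
j=1,n=4: odd sum, res = 3-4 = -1
j=1,n=5: even sum, res = (-1)+5 = 4
j=1,n=6: odd sum, res = 4-6 = -2
j=1,n=7: even sum, res = (-2)+7 = 5
j=2,n=3: odd sum, res = 5-3 = 2
j=2,n=4: even sum, res = 2+8 = 10
j=2,n=5: odd sum, res = 10-5 = 5
j=2,n=6: even sum, res = 5+12 = 17
j=2,n=7: odd sum, res = 17-7 = 10
j=3,n=3: even sum, res = 10+9 = 19
j=3,n=4: odd sum, res = 19-4 = 15
j=3,n=5: even sum, res = 15+15 = 30
j=3,n=6: odd sum, res = 30-6 = 24
j=3,n=7: even sum, res = 24+21 = 45

45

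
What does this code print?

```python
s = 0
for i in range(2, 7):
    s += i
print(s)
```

i=2: s = 0+2 = 2
i=3: s = 2+3 = 5
i=4: s = 5+4 = 9
i=5: s = 9+5 = 14
i=6: s = 14+6 = 20

20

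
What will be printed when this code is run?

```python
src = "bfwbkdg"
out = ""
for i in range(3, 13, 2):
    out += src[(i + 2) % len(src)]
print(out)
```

i=3: add src[5]='d' → 'd'
i=5: add src[0]='b' → 'db'
i=7: add src[2]='w' → 'dbw'
i=9: add src[4]='k' → 'dbwk'
i=11: add src[6]='g' → 'dbwkg'

dbwkg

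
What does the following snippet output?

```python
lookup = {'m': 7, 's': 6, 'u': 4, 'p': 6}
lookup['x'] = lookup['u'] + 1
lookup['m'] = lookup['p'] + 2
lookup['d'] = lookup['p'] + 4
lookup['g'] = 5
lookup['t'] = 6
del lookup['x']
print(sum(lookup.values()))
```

45

lookup['x'] = lookup['u']+1 = 5 → {'m': 7, 's': 6, 'u': 4, 'p': 6, 'x': 5}
lookup['m'] = lookup['p']+2 = 8 → {'m': 8, 's': 6, 'u': 4, 'p': 6, 'x': 5}
lookup['d'] = lookup['p']+4 = 10 → {'m': 8, 's': 6, 'u': 4, 'p': 6, 'x': 5, 'd': 10}
lookup['g'] = 5 → {'m': 8, 's': 6, 'u': 4, 'p': 6, 'x': 5, 'd': 10, 'g': 5}
lookup['t'] = 6 → {'m': 8, 's': 6, 'u': 4, 'p': 6, 'x': 5, 'd': 10, 'g': 5, 't': 6}
del 'x' → {'m': 8, 's': 6, 'u': 4, 'p': 6, 'd': 10, 'g': 5, 't': 6}
sum of values = 45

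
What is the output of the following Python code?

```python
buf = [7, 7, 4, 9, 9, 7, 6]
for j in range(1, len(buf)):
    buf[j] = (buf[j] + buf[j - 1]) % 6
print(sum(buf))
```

j=1: buf[1] = (7+7)%6 = 2 → [7, 2, 4, 9, 9, 7, 6]
j=2: buf[2] = (4+2)%6 = 0 → [7, 2, 0, 9, 9, 7, 6]
j=3: buf[3] = (9+0)%6 = 3 → [7, 2, 0, 3, 9, 7, 6]
j=4: buf[4] = (9+3)%6 = 0 → [7, 2, 0, 3, 0, 7, 6]
j=5: buf[5] = (7+0)%6 = 1 → [7, 2, 0, 3, 0, 1, 6]
j=6: buf[6] = (6+1)%6 = 1 → [7, 2, 0, 3, 0, 1, 1]
sum = 14

14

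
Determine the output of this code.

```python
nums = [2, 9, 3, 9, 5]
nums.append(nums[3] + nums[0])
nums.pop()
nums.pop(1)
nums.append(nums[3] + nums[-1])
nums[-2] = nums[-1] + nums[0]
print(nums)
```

append nums[3]+nums[0] = 9+2 = 11 → [2, 9, 3, 9, 5, 11]
pop() removes 11 → [2, 9, 3, 9, 5]
pop(1) removes 9 → [2, 3, 9, 5]
append nums[3]+nums[-1] = 5+5 = 10 → [2, 3, 9, 5, 10]
nums[-2] = nums[-1]+nums[0] = 10+2 = 12 → [2, 3, 9, 12, 10]

[2, 3, 9, 12, 10]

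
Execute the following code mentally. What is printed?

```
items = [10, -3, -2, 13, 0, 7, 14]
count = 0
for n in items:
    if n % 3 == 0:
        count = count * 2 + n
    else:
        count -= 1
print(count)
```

n=10: not %3==0, count = 0-1 = -1
n=-3: %3==0, count = (-1)*2+(-3) = -5
n=-2: not %3==0, count = (-5)-1 = -6
n=13: not %3==0, count = (-6)-1 = -7
n=0: %3==0, count = (-7)*2+0 = -14
n=7: not %3==0, count = (-14)-1 = -15
n=14: not %3==0, count = (-15)-1 = -16

-16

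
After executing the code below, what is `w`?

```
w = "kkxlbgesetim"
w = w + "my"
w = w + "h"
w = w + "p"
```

'kkxlbgesetimmyhp'

+ 'my' → 'kkxlbgesetimmy'
+ 'h' → 'kkxlbgesetimmyh'
+ 'p' → 'kkxlbgesetimmyhp'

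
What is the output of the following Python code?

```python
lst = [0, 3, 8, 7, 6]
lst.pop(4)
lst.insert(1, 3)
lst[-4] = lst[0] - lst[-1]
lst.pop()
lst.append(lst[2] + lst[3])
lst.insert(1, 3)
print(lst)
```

[0, 3, -7, 3, 8, 11]

pop(4) removes 6 → [0, 3, 8, 7]
insert 3 at 1 → [0, 3, 3, 8, 7]
lst[-4] = lst[0]-lst[-1] = 0-7 = -7 → [0, -7, 3, 8, 7]
pop() removes 7 → [0, -7, 3, 8]
append lst[2]+lst[3] = 3+8 = 11 → [0, -7, 3, 8, 11]
insert 3 at 1 → [0, 3, -7, 3, 8, 11]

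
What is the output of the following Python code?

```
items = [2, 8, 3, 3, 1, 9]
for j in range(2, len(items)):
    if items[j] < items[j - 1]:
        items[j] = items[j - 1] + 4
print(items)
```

j=2: 3<8, items[2] = 8+4 = 12 → [2, 8, 12, 3, 1, 9]
j=3: 3<12, items[3] = 12+4 = 16 → [2, 8, 12, 16, 1, 9]
j=4: 1<16, items[4] = 16+4 = 20 → [2, 8, 12, 16, 20, 9]
j=5: 9<20, items[5] = 20+4 = 24 → [2, 8, 12, 16, 20, 24]

[2, 8, 12, 16, 20, 24]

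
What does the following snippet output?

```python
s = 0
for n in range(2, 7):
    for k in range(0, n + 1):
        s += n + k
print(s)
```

165

n=2,k=0: s = 0+2 = 2
n=2,k=1: s = 2+3 = 5
n=2,k=2: s = 5+4 = 9
n=3,k=0: s = 9+3 = 12
n=3,k=1: s = 12+4 = 16
n=3,k=2: s = 16+5 = 21
n=3,k=3: s = 21+6 = 27
n=4,k=0: s = 27+4 = 31
n=4,k=1: s = 31+5 = 36
n=4,k=2: s = 36+6 = 42
n=4,k=3: s = 42+7 = 49
n=4,k=4: s = 49+8 = 57
n=5,k=0: s = 57+5 = 62
n=5,k=1: s = 62+6 = 68
n=5,k=2: s = 68+7 = 75
n=5,k=3: s = 75+8 = 83
n=5,k=4: s = 83+9 = 92
n=5,k=5: s = 92+10 = 102
n=6,k=0: s = 102+6 = 108
n=6,k=1: s = 108+7 = 115
n=6,k=2: s = 115+8 = 123
n=6,k=3: s = 123+9 = 132
n=6,k=4: s = 132+10 = 142
n=6,k=5: s = 142+11 = 153
n=6,k=6: s = 153+12 = 165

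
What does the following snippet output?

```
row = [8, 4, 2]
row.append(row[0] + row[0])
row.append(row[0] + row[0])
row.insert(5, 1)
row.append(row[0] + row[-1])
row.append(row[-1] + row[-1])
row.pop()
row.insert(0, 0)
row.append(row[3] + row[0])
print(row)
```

[0, 8, 4, 2, 16, 16, 1, 9, 2]

append row[0]+row[0] = 8+8 = 16 → [8, 4, 2, 16]
append row[0]+row[0] = 8+8 = 16 → [8, 4, 2, 16, 16]
insert 1 at 5 → [8, 4, 2, 16, 16, 1]
append row[0]+row[-1] = 8+1 = 9 → [8, 4, 2, 16, 16, 1, 9]
append row[-1]+row[-1] = 9+9 = 18 → [8, 4, 2, 16, 16, 1, 9, 18]
pop() removes 18 → [8, 4, 2, 16, 16, 1, 9]
insert 0 at 0 → [0, 8, 4, 2, 16, 16, 1, 9]
append row[3]+row[0] = 2+0 = 2 → [0, 8, 4, 2, 16, 16, 1, 9, 2]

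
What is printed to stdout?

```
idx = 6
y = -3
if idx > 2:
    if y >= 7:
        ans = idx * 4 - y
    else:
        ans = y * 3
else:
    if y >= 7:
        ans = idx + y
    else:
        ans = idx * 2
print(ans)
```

-9

idx=6, y=-3
idx > 2 is True; y >= 7 is False
→ ans = y * 3 = -9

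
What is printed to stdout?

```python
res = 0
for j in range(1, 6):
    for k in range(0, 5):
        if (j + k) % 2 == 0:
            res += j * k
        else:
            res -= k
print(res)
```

46

j=1,k=0: odd sum, res = 0-0 = 0
j=1,k=1: even sum, res = 0+1 = 1
j=1,k=2: odd sum, res = 1-2 = -1
j=1,k=3: even sum, res = (-1)+3 = 2
j=1,k=4: odd sum, res = 2-4 = -2
j=2,k=0: even sum, res = (-2)+0 = -2
j=2,k=1: odd sum, res = (-2)-1 = -3
j=2,k=2: even sum, res = (-3)+4 = 1
j=2,k=3: odd sum, res = 1-3 = -2
j=2,k=4: even sum, res = (-2)+8 = 6
j=3,k=0: odd sum, res = 6-0 = 6
j=3,k=1: even sum, res = 6+3 = 9
j=3,k=2: odd sum, res = 9-2 = 7
j=3,k=3: even sum, res = 7+9 = 16
j=3,k=4: odd sum, res = 16-4 = 12
j=4,k=0: even sum, res = 12+0 = 12
j=4,k=1: odd sum, res = 12-1 = 11
j=4,k=2: even sum, res = 11+8 = 19
j=4,k=3: odd sum, res = 19-3 = 16
j=4,k=4: even sum, res = 16+16 = 32
j=5,k=0: odd sum, res = 32-0 = 32
j=5,k=1: even sum, res = 32+5 = 37
j=5,k=2: odd sum, res = 37-2 = 35
j=5,k=3: even sum, res = 35+15 = 50
j=5,k=4: odd sum, res = 50-4 = 46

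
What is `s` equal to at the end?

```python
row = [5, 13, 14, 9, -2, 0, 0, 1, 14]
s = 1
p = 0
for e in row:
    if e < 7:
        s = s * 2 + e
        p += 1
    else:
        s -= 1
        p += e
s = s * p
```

2640

e=5: <7, s = 1*2+5 = 7; p=1
e=13: not <7, s = 7-1 = 6; p=14
e=14: not <7, s = 6-1 = 5; p=28
e=9: not <7, s = 5-1 = 4; p=37
e=-2: <7, s = 4*2+(-2) = 6; p=38
e=0: <7, s = 6*2+0 = 12; p=39
e=0: <7, s = 12*2+0 = 24; p=40
e=1: <7, s = 24*2+1 = 49; p=41
e=14: not <7, s = 49-1 = 48; p=55
s*p = 48*55 = 2640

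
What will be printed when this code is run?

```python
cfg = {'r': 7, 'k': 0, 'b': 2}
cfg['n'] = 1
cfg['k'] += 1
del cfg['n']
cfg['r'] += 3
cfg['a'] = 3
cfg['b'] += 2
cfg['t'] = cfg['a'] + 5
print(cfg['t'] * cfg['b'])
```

32

cfg['n'] = 1 → {'r': 7, 'k': 0, 'b': 2, 'n': 1}
cfg['k'] = 0+1 = 1 → {'r': 7, 'k': 1, 'b': 2, 'n': 1}
del 'n' → {'r': 7, 'k': 1, 'b': 2}
cfg['r'] = 7+3 = 10 → {'r': 10, 'k': 1, 'b': 2}
cfg['a'] = 3 → {'r': 10, 'k': 1, 'b': 2, 'a': 3}
cfg['b'] = 2+2 = 4 → {'r': 10, 'k': 1, 'b': 4, 'a': 3}
cfg['t'] = cfg['a']+5 = 8 → {'r': 10, 'k': 1, 'b': 4, 'a': 3, 't': 8}
cfg['t']*cfg['b'] = 8*4 = 32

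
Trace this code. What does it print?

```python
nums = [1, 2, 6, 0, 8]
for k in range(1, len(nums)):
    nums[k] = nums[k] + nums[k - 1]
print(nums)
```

[1, 3, 9, 9, 17]

k=1: nums[1] = 2+1 = 3 → [1, 3, 6, 0, 8]
k=2: nums[2] = 6+3 = 9 → [1, 3, 9, 0, 8]
k=3: nums[3] = 0+9 = 9 → [1, 3, 9, 9, 8]
k=4: nums[4] = 8+9 = 17 → [1, 3, 9, 9, 17]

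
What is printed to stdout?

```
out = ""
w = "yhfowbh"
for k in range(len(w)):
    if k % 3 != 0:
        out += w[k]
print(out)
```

k=0: skip
k=1: add 'h' → 'h'
k=2: add 'f' → 'hf'
k=3: skip
k=4: add 'w' → 'hfw'
k=5: add 'b' → 'hfwb'
k=6: skip

hfwb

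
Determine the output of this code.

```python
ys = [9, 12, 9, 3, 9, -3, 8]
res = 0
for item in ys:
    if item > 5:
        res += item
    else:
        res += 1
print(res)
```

49

item=9: >5, res = 0+9 = 9
item=12: >5, res = 9+12 = 21
item=9: >5, res = 21+9 = 30
item=3: not >5, res = 30+1 = 31
item=9: >5, res = 31+9 = 40
item=-3: not >5, res = 40+1 = 41
item=8: >5, res = 41+8 = 49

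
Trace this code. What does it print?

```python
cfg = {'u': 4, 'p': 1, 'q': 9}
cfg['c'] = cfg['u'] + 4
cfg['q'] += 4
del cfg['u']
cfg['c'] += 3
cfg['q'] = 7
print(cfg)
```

{'p': 1, 'q': 7, 'c': 11}

cfg['c'] = cfg['u']+4 = 8 → {'u': 4, 'p': 1, 'q': 9, 'c': 8}
cfg['q'] = 9+4 = 13 → {'u': 4, 'p': 1, 'q': 13, 'c': 8}
del 'u' → {'p': 1, 'q': 13, 'c': 8}
cfg['c'] = 8+3 = 11 → {'p': 1, 'q': 13, 'c': 11}
cfg['q'] = 7 → {'p': 1, 'q': 7, 'c': 11}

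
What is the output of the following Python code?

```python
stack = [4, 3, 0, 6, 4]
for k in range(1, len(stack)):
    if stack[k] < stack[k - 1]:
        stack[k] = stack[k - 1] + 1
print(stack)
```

k=1: 3<4, stack[1] = 4+1 = 5 → [4, 5, 0, 6, 4]
k=2: 0<5, stack[2] = 5+1 = 6 → [4, 5, 6, 6, 4]
k=3: 6>=6, unchanged → [4, 5, 6, 6, 4]
k=4: 4<6, stack[4] = 6+1 = 7 → [4, 5, 6, 6, 7]

[4, 5, 6, 6, 7]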